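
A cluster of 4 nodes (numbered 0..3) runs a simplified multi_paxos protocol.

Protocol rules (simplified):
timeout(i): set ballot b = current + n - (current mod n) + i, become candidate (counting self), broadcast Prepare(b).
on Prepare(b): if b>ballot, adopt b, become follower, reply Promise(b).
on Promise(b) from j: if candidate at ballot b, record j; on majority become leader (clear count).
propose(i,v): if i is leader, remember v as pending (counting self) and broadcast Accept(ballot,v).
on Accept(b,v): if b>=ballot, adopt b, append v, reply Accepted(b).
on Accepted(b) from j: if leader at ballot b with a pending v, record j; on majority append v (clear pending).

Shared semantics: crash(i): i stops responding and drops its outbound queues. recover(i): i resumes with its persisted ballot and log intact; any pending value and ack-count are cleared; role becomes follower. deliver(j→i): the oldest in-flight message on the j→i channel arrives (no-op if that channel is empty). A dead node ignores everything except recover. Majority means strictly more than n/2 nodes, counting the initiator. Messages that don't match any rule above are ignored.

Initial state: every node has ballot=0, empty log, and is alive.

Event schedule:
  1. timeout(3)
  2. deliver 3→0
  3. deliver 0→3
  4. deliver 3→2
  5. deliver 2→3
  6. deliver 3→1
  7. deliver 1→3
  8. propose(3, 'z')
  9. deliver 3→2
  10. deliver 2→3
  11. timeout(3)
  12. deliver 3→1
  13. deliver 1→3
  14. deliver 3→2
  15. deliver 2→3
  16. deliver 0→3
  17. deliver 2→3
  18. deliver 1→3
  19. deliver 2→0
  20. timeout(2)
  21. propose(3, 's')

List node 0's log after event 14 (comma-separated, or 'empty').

step 1 timeout(3): 3={cand,b=7,log=-}
step 2 deliver 3→0: 0={foll,b=7,log=-}
step 3 deliver 0→3: —
step 4 deliver 3→2: 2={foll,b=7,log=-}
step 5 deliver 2→3: 3={lead,b=7,log=-}
step 6 deliver 3→1: 1={foll,b=7,log=-}
step 7 deliver 1→3: —
step 8 propose(3,'z'): —
step 9 deliver 3→2: 2={foll,b=7,log=z}
step 10 deliver 2→3: —
step 11 timeout(3): 3={cand,b=11,log=-}
step 12 deliver 3→1: 1={foll,b=7,log=z}
step 13 deliver 1→3: —
step 14 deliver 3→2: 2={foll,b=11,log=z}

empty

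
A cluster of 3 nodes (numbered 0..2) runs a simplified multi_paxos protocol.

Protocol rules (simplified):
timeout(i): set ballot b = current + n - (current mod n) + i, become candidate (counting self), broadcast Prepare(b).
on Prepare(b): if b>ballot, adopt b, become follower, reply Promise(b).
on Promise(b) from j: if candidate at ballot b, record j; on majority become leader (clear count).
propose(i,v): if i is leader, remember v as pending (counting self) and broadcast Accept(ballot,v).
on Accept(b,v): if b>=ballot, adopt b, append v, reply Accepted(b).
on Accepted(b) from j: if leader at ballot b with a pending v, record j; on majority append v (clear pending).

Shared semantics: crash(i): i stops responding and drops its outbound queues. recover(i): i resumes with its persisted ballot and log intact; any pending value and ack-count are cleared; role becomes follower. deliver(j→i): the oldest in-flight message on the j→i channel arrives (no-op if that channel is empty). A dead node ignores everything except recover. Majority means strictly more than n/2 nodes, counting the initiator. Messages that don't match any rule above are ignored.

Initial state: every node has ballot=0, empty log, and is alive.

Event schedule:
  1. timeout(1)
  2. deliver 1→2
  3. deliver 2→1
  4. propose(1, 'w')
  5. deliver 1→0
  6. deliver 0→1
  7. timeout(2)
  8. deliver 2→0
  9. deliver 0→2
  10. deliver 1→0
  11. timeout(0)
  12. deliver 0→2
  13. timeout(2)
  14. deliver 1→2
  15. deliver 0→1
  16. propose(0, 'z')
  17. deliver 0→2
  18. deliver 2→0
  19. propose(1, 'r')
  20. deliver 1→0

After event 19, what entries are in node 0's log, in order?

empty

e1 timeout(1): 1[cand,b=4,-]
e2 deliver 1→2: 2[foll,b=4,-]
e3 deliver 2→1: 1[lead,b=4,-]
e4 propose(1,'w'): ·
e5 deliver 1→0: 0[foll,b=4,-]
e6 deliver 0→1: ·
e7 timeout(2): 2[cand,b=8,-]
e8 deliver 2→0: 0[foll,b=8,-]
e9 deliver 0→2: 2[lead,b=8,-]
e10 deliver 1→0: ·
e11 timeout(0): 0[cand,b=9,-]
e12 deliver 0→2: 2[foll,b=9,-]
e13 timeout(2): 2[cand,b=14,-]
e14 deliver 1→2: ·
e15 deliver 0→1: 1[foll,b=9,-]
e16 propose(0,'z'): ·
e17 deliver 0→2: ·
e18 deliver 2→0: 0[lead,b=9,-]
e19 propose(1,'r'): ·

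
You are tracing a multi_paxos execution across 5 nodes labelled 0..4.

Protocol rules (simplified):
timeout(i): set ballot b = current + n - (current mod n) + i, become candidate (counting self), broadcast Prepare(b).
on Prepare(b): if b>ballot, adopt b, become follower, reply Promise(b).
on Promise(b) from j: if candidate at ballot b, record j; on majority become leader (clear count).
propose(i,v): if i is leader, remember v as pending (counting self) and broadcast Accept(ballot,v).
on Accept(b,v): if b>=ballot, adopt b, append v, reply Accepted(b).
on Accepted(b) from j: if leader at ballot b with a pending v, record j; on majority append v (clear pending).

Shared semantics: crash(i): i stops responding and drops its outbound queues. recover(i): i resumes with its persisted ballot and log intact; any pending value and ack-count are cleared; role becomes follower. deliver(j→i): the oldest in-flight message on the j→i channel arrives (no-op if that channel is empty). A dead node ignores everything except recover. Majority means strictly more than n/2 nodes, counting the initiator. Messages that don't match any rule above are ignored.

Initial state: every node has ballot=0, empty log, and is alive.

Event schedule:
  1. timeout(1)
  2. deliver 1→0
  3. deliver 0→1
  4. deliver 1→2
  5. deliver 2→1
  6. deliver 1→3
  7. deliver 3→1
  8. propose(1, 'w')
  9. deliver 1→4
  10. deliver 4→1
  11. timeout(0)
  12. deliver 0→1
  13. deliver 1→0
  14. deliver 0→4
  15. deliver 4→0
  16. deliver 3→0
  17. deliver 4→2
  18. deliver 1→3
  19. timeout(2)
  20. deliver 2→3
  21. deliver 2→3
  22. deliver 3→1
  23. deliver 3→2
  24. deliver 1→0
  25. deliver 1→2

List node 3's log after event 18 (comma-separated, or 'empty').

1. timeout(1):  <1:cand b6 ->
2. deliver 1→0:  <0:foll b6 ->
3. deliver 0→1:  nop
4. deliver 1→2:  <2:foll b6 ->
5. deliver 2→1:  <1:lead b6 ->
6. deliver 1→3:  <3:foll b6 ->
7. deliver 3→1:  nop
8. propose(1,'w'):  nop
9. deliver 1→4:  <4:foll b6 ->
10. deliver 4→1:  nop
11. timeout(0):  <0:cand b10 ->
12. deliver 0→1:  <1:foll b10 ->
13. deliver 1→0:  nop
14. deliver 0→4:  <4:foll b10 ->
15. deliver 4→0:  nop
16. deliver 3→0:  nop
17. deliver 4→2:  nop
18. deliver 1→3:  <3:foll b6 w>

w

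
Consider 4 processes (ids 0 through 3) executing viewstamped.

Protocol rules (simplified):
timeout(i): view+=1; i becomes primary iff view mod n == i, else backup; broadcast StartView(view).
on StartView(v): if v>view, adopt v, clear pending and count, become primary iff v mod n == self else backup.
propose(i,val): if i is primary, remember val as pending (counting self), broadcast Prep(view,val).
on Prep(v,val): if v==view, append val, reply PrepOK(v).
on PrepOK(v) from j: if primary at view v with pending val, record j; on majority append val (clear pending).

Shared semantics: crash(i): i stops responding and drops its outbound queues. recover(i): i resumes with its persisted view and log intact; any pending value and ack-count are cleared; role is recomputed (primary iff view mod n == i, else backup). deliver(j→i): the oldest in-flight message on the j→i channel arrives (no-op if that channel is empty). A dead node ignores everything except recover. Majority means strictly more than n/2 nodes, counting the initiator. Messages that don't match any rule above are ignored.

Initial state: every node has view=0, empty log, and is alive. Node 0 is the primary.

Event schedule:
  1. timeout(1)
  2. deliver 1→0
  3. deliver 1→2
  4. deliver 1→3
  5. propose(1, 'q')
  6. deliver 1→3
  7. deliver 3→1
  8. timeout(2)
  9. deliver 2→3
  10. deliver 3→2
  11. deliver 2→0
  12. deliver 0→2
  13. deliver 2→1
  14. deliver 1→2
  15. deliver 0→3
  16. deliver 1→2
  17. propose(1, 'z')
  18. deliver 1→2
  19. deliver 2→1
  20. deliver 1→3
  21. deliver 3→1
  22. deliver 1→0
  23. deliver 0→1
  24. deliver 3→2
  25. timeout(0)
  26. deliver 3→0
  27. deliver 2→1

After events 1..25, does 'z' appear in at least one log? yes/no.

no

after 1 — timeout(1): n1:prim/v1/[-]
after 2 — deliver 1→0: n0:back/v1/[-]
after 3 — deliver 1→2: n2:back/v1/[-]
after 4 — deliver 1→3: n3:back/v1/[-]
after 5 — propose(1,'q'): ·
after 6 — deliver 1→3: n3:back/v1/[q]
after 7 — deliver 3→1: ·
after 8 — timeout(2): n2:prim/v2/[-]
after 9 — deliver 2→3: n3:back/v2/[q]
after 10 — deliver 3→2: ·
after 11 — deliver 2→0: n0:back/v2/[-]
after 12 — deliver 0→2: ·
after 13 — deliver 2→1: n1:back/v2/[-]
after 14 — deliver 1→2: ·
after 15 — deliver 0→3: ·
after 16 — deliver 1→2: ·
after 17 — propose(1,'z'): ·
after 18 — deliver 1→2: ·
after 19 — deliver 2→1: ·
after 20 — deliver 1→3: ·
after 21 — deliver 3→1: ·
after 22 — deliver 1→0: ·
after 23 — deliver 0→1: ·
after 24 — deliver 3→2: ·
after 25 — timeout(0): n0:back/v3/[-]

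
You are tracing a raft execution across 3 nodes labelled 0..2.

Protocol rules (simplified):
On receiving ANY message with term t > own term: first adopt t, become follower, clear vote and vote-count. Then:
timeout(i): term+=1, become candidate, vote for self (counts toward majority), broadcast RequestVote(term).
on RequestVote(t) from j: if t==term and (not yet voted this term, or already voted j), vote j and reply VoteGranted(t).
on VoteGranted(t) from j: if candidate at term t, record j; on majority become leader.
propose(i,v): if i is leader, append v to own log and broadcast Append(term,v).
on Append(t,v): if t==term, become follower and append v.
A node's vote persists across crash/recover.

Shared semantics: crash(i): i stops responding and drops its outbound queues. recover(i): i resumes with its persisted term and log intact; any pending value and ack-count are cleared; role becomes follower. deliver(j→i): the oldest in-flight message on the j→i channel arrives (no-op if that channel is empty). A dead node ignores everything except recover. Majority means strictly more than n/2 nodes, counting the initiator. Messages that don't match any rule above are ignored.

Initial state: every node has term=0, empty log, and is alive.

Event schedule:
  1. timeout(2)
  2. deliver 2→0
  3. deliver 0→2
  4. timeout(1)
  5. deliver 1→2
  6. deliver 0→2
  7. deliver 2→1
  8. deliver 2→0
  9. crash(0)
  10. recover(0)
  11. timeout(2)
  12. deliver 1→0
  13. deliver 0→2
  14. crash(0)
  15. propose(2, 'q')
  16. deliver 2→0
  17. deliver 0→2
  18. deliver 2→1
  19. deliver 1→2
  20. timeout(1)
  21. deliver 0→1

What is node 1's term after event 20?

step 1 timeout(2): 2={cand,t=1,log=-}
step 2 deliver 2→0: 0={foll,t=1,log=-}
step 3 deliver 0→2: 2={lead,t=1,log=-}
step 4 timeout(1): 1={cand,t=1,log=-}
step 5 deliver 1→2: —
step 6 deliver 0→2: —
step 7 deliver 2→1: —
step 8 deliver 2→0: —
step 9 crash(0): 0={✗foll,t=1,log=-}
step 10 recover(0): 0={foll,t=1,log=-}
step 11 timeout(2): 2={cand,t=2,log=-}
step 12 deliver 1→0: —
step 13 deliver 0→2: —
step 14 crash(0): 0={✗foll,t=1,log=-}
step 15 propose(2,'q'): —
step 16 deliver 2→0: —
step 17 deliver 0→2: —
step 18 deliver 2→1: 1={foll,t=2,log=-}
step 19 deliver 1→2: 2={lead,t=2,log=-}
step 20 timeout(1): 1={cand,t=3,log=-}

3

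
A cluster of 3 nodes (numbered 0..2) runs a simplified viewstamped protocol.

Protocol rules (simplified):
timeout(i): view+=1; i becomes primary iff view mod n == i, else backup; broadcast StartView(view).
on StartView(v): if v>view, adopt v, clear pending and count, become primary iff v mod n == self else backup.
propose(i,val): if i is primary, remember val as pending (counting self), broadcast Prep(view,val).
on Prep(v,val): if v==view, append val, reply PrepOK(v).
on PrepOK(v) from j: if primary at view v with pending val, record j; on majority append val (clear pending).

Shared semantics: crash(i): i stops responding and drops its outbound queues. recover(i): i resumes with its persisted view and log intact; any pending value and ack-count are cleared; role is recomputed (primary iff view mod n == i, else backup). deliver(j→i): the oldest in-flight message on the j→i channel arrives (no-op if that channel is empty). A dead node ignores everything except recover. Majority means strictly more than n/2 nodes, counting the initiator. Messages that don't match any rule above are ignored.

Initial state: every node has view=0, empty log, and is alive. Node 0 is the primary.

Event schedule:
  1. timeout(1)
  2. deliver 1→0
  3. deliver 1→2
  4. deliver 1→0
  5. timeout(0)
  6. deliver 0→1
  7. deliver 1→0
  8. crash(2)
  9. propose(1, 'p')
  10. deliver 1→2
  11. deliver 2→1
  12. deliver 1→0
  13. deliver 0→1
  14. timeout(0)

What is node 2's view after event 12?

step 1 timeout(1): 1={prim,v=1,log=-}
step 2 deliver 1→0: 0={back,v=1,log=-}
step 3 deliver 1→2: 2={back,v=1,log=-}
step 4 deliver 1→0: —
step 5 timeout(0): 0={back,v=2,log=-}
step 6 deliver 0→1: 1={back,v=2,log=-}
step 7 deliver 1→0: —
step 8 crash(2): 2={✗back,v=1,log=-}
step 9 propose(1,'p'): —
step 10 deliver 1→2: —
step 11 deliver 2→1: —
step 12 deliver 1→0: —

1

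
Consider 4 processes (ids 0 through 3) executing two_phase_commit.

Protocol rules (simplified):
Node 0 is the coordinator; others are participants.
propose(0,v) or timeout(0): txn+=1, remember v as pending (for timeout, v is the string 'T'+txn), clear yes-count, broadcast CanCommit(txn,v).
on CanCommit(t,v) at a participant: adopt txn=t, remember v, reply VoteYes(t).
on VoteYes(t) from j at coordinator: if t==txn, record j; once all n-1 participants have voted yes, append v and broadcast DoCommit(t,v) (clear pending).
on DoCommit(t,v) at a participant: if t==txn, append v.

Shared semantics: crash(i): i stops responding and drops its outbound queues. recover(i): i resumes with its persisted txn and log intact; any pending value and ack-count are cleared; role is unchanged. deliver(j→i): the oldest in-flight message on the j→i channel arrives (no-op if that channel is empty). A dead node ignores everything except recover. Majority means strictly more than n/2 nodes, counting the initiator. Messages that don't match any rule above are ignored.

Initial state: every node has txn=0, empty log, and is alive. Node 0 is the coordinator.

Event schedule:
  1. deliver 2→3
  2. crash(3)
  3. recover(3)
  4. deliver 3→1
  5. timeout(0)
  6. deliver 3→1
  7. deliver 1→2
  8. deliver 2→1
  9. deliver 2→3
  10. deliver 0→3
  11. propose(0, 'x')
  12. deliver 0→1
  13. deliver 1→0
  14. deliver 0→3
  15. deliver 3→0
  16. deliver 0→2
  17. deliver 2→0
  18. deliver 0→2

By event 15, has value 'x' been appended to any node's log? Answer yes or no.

after 1 — deliver 2→3: ·
after 2 — crash(3): n3:✗part/t0/[-]
after 3 — recover(3): n3:part/t0/[-]
after 4 — deliver 3→1: ·
after 5 — timeout(0): n0:coor/t1/[-]
after 6 — deliver 3→1: ·
after 7 — deliver 1→2: ·
after 8 — deliver 2→1: ·
after 9 — deliver 2→3: ·
after 10 — deliver 0→3: n3:part/t1/[-]
after 11 — propose(0,'x'): n0:coor/t2/[-]
after 12 — deliver 0→1: n1:part/t1/[-]
after 13 — deliver 1→0: ·
after 14 — deliver 0→3: n3:part/t2/[-]
after 15 — deliver 3→0: ·

no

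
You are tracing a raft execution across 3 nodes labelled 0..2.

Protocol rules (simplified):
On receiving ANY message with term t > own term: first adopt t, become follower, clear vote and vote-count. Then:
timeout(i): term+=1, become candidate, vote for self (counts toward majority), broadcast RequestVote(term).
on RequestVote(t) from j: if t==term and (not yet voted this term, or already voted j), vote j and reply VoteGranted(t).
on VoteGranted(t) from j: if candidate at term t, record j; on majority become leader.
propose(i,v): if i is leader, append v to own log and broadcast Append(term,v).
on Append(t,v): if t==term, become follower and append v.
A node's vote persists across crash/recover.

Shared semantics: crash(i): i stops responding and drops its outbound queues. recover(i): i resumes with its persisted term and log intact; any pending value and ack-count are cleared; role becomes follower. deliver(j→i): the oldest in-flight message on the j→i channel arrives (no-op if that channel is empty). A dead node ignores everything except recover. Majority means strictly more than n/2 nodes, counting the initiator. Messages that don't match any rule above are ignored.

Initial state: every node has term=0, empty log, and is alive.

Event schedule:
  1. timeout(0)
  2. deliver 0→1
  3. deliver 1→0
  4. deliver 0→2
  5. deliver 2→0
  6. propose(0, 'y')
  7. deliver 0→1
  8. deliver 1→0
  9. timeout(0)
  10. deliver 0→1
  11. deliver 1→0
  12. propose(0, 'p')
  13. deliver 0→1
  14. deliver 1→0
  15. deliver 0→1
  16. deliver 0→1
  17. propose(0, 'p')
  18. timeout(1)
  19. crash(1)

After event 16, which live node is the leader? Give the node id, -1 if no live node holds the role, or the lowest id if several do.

[1] timeout(0) → N0(cand t1 [-])
[2] deliver 0→1 → N1(foll t1 [-])
[3] deliver 1→0 → N0(lead t1 [-])
[4] deliver 0→2 → N2(foll t1 [-])
[5] deliver 2→0 → ∅
[6] propose(0,'y') → N0(lead t1 [y])
[7] deliver 0→1 → N1(foll t1 [y])
[8] deliver 1→0 → ∅
[9] timeout(0) → N0(cand t2 [y])
[10] deliver 0→1 → N1(foll t2 [y])
[11] deliver 1→0 → N0(lead t2 [y])
[12] propose(0,'p') → N0(lead t2 [y,p])
[13] deliver 0→1 → N1(foll t2 [y,p])
[14] deliver 1→0 → ∅
[15] deliver 0→1 → ∅
[16] deliver 0→1 → ∅

0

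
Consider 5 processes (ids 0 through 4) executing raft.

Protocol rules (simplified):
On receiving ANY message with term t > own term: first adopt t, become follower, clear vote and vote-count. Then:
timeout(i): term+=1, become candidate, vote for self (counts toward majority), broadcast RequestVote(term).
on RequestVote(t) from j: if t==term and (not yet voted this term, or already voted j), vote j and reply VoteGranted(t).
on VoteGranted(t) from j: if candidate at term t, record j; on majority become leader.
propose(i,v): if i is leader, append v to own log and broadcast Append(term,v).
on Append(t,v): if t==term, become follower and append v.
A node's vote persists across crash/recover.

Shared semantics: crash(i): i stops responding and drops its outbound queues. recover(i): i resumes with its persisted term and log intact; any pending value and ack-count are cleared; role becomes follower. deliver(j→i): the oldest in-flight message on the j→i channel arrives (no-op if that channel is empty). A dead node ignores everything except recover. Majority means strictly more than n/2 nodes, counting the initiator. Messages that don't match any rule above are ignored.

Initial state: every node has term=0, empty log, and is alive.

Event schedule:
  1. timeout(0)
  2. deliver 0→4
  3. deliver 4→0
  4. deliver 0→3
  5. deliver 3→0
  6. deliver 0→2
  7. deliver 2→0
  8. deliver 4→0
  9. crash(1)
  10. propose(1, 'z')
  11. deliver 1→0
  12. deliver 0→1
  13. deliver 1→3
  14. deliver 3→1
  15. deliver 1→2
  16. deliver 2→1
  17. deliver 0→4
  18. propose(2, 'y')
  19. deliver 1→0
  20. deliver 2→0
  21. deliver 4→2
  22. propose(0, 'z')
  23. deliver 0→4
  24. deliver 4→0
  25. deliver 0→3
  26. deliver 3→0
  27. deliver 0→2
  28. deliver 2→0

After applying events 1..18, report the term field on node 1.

1. timeout(0):  <0:cand t1 ->
2. deliver 0→4:  <4:foll t1 ->
3. deliver 4→0:  nop
4. deliver 0→3:  <3:foll t1 ->
5. deliver 3→0:  <0:lead t1 ->
6. deliver 0→2:  <2:foll t1 ->
7. deliver 2→0:  nop
8. deliver 4→0:  nop
9. crash(1):  <1:✗foll t0 ->
10. propose(1,'z'):  nop
11. deliver 1→0:  nop
12. deliver 0→1:  nop
13. deliver 1→3:  nop
14. deliver 3→1:  nop
15. deliver 1→2:  nop
16. deliver 2→1:  nop
17. deliver 0→4:  nop
18. propose(2,'y'):  nop

0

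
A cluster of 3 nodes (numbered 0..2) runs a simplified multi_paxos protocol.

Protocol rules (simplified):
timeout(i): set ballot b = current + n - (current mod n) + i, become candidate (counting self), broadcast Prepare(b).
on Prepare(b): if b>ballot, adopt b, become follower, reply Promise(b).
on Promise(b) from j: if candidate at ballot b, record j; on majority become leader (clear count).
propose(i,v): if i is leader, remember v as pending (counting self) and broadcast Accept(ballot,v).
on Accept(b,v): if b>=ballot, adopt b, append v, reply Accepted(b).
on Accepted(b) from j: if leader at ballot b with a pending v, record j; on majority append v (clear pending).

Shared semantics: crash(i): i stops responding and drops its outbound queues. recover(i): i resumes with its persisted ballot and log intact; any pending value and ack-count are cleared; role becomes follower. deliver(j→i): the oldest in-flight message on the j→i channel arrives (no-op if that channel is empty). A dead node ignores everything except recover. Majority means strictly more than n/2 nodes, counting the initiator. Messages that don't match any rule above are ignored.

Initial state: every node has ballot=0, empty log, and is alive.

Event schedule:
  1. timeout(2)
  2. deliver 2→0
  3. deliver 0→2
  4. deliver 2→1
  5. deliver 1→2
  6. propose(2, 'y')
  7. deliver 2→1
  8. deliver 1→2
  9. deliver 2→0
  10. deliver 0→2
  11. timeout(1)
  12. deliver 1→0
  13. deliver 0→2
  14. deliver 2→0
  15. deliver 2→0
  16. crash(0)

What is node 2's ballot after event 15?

5

e1 timeout(2): 2[cand,b=5,-]
e2 deliver 2→0: 0[foll,b=5,-]
e3 deliver 0→2: 2[lead,b=5,-]
e4 deliver 2→1: 1[foll,b=5,-]
e5 deliver 1→2: ·
e6 propose(2,'y'): ·
e7 deliver 2→1: 1[foll,b=5,y]
e8 deliver 1→2: 2[lead,b=5,y]
e9 deliver 2→0: 0[foll,b=5,y]
e10 deliver 0→2: ·
e11 timeout(1): 1[cand,b=7,y]
e12 deliver 1→0: 0[foll,b=7,y]
e13 deliver 0→2: ·
e14 deliver 2→0: ·
e15 deliver 2→0: ·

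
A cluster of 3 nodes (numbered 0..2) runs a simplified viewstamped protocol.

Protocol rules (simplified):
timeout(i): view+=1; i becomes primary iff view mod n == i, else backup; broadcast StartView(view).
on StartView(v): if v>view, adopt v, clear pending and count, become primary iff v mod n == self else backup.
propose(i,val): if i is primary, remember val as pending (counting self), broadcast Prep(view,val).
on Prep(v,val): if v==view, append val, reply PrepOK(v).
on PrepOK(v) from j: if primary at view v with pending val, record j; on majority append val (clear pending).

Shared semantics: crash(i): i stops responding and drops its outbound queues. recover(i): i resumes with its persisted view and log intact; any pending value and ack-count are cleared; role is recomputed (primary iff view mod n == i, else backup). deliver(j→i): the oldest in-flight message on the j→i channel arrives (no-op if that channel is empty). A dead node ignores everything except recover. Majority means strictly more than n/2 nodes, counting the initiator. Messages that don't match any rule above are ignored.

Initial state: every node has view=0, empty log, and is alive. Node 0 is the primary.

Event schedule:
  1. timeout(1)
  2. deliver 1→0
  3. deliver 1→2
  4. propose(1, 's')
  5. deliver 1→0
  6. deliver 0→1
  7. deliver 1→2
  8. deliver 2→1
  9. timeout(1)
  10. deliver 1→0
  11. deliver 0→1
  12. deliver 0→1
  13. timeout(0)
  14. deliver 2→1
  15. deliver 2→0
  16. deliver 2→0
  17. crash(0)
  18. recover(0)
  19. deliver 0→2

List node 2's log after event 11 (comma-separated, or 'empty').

e1 timeout(1): 1[prim,v=1,-]
e2 deliver 1→0: 0[back,v=1,-]
e3 deliver 1→2: 2[back,v=1,-]
e4 propose(1,'s'): ·
e5 deliver 1→0: 0[back,v=1,s]
e6 deliver 0→1: 1[prim,v=1,s]
e7 deliver 1→2: 2[back,v=1,s]
e8 deliver 2→1: ·
e9 timeout(1): 1[back,v=2,s]
e10 deliver 1→0: 0[back,v=2,s]
e11 deliver 0→1: ·

s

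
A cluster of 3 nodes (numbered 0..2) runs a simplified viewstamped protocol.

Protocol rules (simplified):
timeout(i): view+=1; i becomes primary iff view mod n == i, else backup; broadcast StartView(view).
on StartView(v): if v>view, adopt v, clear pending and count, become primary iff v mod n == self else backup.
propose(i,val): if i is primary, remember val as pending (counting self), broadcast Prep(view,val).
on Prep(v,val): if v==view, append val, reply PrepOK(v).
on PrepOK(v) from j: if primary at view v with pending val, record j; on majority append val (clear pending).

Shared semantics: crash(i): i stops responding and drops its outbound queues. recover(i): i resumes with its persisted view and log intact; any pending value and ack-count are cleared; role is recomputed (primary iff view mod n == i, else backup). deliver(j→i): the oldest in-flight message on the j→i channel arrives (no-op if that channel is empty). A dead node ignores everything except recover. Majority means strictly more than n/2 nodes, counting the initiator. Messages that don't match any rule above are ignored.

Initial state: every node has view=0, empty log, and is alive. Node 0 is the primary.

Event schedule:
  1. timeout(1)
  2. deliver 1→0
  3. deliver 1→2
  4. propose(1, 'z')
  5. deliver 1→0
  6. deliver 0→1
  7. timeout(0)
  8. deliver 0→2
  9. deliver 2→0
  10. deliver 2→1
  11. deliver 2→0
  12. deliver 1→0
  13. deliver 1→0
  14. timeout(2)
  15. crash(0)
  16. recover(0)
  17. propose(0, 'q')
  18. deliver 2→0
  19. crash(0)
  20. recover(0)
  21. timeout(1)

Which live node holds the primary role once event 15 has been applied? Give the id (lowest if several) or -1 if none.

1

[1] timeout(1) → N1(prim v1 [-])
[2] deliver 1→0 → N0(back v1 [-])
[3] deliver 1→2 → N2(back v1 [-])
[4] propose(1,'z') → ∅
[5] deliver 1→0 → N0(back v1 [z])
[6] deliver 0→1 → N1(prim v1 [z])
[7] timeout(0) → N0(back v2 [z])
[8] deliver 0→2 → N2(prim v2 [-])
[9] deliver 2→0 → ∅
[10] deliver 2→1 → ∅
[11] deliver 2→0 → ∅
[12] deliver 1→0 → ∅
[13] deliver 1→0 → ∅
[14] timeout(2) → N2(back v3 [-])
[15] crash(0) → N0(✗back v2 [z])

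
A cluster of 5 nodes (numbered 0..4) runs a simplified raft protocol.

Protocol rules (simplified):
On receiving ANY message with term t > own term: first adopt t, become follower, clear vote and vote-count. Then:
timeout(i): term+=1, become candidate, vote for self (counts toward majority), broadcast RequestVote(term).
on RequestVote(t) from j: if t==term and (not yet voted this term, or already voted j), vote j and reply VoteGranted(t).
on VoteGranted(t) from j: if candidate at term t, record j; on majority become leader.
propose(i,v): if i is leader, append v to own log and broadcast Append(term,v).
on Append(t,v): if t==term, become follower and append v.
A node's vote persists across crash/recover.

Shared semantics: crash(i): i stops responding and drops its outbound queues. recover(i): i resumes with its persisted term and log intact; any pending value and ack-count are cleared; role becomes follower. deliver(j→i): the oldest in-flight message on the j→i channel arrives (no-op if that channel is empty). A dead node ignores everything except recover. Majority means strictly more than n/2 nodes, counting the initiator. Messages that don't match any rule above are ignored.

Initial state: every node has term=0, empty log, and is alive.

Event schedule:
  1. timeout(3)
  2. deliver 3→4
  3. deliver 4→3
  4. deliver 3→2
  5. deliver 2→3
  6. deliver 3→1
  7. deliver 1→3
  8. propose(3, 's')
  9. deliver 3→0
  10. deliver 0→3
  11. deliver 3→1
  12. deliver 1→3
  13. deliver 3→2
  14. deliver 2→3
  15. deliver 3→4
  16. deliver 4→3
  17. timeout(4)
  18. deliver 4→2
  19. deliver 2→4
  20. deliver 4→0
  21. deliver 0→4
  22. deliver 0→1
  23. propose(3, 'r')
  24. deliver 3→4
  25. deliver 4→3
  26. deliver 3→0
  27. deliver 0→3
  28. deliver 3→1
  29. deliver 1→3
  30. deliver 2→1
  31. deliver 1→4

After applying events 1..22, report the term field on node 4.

2

step 1 timeout(3): 3={cand,t=1,log=-}
step 2 deliver 3→4: 4={foll,t=1,log=-}
step 3 deliver 4→3: —
step 4 deliver 3→2: 2={foll,t=1,log=-}
step 5 deliver 2→3: 3={lead,t=1,log=-}
step 6 deliver 3→1: 1={foll,t=1,log=-}
step 7 deliver 1→3: —
step 8 propose(3,'s'): 3={lead,t=1,log=s}
step 9 deliver 3→0: 0={foll,t=1,log=-}
step 10 deliver 0→3: —
step 11 deliver 3→1: 1={foll,t=1,log=s}
step 12 deliver 1→3: —
step 13 deliver 3→2: 2={foll,t=1,log=s}
step 14 deliver 2→3: —
step 15 deliver 3→4: 4={foll,t=1,log=s}
step 16 deliver 4→3: —
step 17 timeout(4): 4={cand,t=2,log=s}
step 18 deliver 4→2: 2={foll,t=2,log=s}
step 19 deliver 2→4: —
step 20 deliver 4→0: 0={foll,t=2,log=-}
step 21 deliver 0→4: 4={lead,t=2,log=s}
step 22 deliver 0→1: —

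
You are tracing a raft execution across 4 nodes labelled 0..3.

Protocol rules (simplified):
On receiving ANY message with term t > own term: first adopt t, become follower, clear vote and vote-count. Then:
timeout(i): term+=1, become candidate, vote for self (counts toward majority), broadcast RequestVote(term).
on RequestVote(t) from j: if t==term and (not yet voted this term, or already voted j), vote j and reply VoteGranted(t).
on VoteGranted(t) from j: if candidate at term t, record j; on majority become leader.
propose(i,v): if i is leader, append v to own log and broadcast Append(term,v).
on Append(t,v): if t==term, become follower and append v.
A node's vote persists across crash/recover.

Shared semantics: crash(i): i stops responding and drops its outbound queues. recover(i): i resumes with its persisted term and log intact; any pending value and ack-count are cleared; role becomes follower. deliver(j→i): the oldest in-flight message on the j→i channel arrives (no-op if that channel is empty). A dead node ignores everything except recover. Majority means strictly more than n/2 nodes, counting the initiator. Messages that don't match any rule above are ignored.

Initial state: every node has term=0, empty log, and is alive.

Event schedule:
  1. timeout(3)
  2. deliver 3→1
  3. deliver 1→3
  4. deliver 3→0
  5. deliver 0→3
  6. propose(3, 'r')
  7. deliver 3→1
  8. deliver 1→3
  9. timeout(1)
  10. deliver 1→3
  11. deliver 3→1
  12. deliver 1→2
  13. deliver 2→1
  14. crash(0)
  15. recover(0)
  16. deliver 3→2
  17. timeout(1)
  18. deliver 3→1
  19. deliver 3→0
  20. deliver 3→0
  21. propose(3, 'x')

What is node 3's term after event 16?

after 1 — timeout(3): n3:cand/t1/[-]
after 2 — deliver 3→1: n1:foll/t1/[-]
after 3 — deliver 1→3: ·
after 4 — deliver 3→0: n0:foll/t1/[-]
after 5 — deliver 0→3: n3:lead/t1/[-]
after 6 — propose(3,'r'): n3:lead/t1/[r]
after 7 — deliver 3→1: n1:foll/t1/[r]
after 8 — deliver 1→3: ·
after 9 — timeout(1): n1:cand/t2/[r]
after 10 — deliver 1→3: n3:foll/t2/[r]
after 11 — deliver 3→1: ·
after 12 — deliver 1→2: n2:foll/t2/[-]
after 13 — deliver 2→1: n1:lead/t2/[r]
after 14 — crash(0): n0:✗foll/t1/[-]
after 15 — recover(0): n0:foll/t1/[-]
after 16 — deliver 3→2: ·

2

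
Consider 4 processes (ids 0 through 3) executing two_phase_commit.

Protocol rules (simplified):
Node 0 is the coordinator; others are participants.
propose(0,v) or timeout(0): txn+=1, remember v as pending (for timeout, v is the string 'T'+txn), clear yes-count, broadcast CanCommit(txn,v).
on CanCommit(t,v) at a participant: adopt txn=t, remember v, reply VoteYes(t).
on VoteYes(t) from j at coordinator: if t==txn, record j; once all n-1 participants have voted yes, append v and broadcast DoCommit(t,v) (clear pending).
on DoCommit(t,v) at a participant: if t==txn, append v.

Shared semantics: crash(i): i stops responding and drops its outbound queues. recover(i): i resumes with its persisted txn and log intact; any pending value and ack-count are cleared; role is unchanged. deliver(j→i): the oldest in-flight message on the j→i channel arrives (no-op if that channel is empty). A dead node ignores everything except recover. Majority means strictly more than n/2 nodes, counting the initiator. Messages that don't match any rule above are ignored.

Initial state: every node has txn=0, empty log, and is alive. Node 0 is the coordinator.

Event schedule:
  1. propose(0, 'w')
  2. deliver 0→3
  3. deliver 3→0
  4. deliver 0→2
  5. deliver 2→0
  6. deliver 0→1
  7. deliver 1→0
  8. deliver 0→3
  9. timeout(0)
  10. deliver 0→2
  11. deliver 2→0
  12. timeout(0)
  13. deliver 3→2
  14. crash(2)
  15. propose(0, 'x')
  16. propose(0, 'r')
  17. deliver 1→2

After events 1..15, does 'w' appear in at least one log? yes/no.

yes

step 1 propose(0,'w'): 0={coor,t=1,log=-}
step 2 deliver 0→3: 3={part,t=1,log=-}
step 3 deliver 3→0: —
step 4 deliver 0→2: 2={part,t=1,log=-}
step 5 deliver 2→0: —
step 6 deliver 0→1: 1={part,t=1,log=-}
step 7 deliver 1→0: 0={coor,t=1,log=w}
step 8 deliver 0→3: 3={part,t=1,log=w}
step 9 timeout(0): 0={coor,t=2,log=w}
step 10 deliver 0→2: 2={part,t=1,log=w}
step 11 deliver 2→0: —
step 12 timeout(0): 0={coor,t=3,log=w}
step 13 deliver 3→2: —
step 14 crash(2): 2={✗part,t=1,log=w}
step 15 propose(0,'x'): 0={coor,t=4,log=w}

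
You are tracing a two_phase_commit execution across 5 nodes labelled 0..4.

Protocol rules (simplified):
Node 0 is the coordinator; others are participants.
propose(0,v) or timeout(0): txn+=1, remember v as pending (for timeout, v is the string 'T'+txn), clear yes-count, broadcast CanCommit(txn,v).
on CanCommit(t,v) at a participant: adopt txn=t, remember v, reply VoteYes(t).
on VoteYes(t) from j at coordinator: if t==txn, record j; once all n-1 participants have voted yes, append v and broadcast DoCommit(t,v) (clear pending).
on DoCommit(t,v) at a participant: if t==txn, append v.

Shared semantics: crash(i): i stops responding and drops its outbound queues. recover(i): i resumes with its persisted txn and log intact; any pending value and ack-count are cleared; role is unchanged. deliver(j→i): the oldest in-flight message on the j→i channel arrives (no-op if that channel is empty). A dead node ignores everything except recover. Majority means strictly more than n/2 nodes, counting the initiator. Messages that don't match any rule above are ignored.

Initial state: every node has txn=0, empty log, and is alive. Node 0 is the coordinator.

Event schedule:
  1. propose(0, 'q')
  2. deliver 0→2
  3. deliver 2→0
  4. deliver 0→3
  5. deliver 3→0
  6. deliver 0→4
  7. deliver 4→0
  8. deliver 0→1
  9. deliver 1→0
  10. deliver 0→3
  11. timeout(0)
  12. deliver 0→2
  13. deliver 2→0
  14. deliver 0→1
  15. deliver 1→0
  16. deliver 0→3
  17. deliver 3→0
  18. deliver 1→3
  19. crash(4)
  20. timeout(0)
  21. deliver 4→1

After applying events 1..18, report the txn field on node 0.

after 1 — propose(0,'q'): n0:coor/t1/[-]
after 2 — deliver 0→2: n2:part/t1/[-]
after 3 — deliver 2→0: ·
after 4 — deliver 0→3: n3:part/t1/[-]
after 5 — deliver 3→0: ·
after 6 — deliver 0→4: n4:part/t1/[-]
after 7 — deliver 4→0: ·
after 8 — deliver 0→1: n1:part/t1/[-]
after 9 — deliver 1→0: n0:coor/t1/[q]
after 10 — deliver 0→3: n3:part/t1/[q]
after 11 — timeout(0): n0:coor/t2/[q]
after 12 — deliver 0→2: n2:part/t1/[q]
after 13 — deliver 2→0: ·
after 14 — deliver 0→1: n1:part/t1/[q]
after 15 — deliver 1→0: ·
after 16 — deliver 0→3: n3:part/t2/[q]
after 17 — deliver 3→0: ·
after 18 — deliver 1→3: ·

2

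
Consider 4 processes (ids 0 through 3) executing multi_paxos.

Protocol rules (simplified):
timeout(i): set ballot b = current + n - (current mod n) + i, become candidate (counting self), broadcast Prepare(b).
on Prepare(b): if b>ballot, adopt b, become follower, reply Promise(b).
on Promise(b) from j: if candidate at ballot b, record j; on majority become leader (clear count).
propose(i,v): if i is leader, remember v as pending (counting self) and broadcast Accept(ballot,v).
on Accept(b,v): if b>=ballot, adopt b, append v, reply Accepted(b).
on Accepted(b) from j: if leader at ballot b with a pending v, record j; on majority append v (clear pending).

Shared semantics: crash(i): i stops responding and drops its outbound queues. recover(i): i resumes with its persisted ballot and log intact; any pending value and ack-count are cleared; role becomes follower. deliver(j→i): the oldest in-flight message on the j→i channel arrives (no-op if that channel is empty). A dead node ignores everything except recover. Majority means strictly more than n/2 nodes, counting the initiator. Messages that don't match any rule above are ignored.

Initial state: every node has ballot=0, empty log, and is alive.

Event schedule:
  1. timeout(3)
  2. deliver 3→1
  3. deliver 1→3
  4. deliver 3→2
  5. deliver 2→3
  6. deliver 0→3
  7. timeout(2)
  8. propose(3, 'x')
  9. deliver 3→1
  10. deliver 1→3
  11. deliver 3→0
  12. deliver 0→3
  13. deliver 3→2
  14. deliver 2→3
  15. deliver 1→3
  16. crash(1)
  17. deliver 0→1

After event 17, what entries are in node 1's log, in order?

x

1. timeout(3):  <3:cand b7 ->
2. deliver 3→1:  <1:foll b7 ->
3. deliver 1→3:  nop
4. deliver 3→2:  <2:foll b7 ->
5. deliver 2→3:  <3:lead b7 ->
6. deliver 0→3:  nop
7. timeout(2):  <2:cand b10 ->
8. propose(3,'x'):  nop
9. deliver 3→1:  <1:foll b7 x>
10. deliver 1→3:  nop
11. deliver 3→0:  <0:foll b7 ->
12. deliver 0→3:  nop
13. deliver 3→2:  nop
14. deliver 2→3:  <3:foll b10 ->
15. deliver 1→3:  nop
16. crash(1):  <1:✗foll b7 x>
17. deliver 0→1:  nop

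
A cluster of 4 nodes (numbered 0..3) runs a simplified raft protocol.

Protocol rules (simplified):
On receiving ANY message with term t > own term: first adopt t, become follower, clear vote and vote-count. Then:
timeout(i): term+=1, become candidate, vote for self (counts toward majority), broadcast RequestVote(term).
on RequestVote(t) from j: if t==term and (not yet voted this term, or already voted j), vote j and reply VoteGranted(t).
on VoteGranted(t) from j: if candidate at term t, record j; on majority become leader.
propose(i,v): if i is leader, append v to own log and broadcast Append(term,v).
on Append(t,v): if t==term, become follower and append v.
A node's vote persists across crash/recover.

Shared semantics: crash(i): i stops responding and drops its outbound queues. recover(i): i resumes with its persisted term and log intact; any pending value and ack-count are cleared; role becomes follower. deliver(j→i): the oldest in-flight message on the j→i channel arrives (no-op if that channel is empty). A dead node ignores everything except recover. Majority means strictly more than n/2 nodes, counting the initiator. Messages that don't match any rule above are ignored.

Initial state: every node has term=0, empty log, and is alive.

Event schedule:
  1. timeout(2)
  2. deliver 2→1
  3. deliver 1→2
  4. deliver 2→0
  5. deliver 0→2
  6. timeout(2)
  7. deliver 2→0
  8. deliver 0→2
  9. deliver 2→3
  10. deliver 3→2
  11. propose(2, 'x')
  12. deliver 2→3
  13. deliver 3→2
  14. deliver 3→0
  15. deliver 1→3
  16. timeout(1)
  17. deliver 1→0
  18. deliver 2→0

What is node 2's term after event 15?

[1] timeout(2) → N2(cand t1 [-])
[2] deliver 2→1 → N1(foll t1 [-])
[3] deliver 1→2 → ∅
[4] deliver 2→0 → N0(foll t1 [-])
[5] deliver 0→2 → N2(lead t1 [-])
[6] timeout(2) → N2(cand t2 [-])
[7] deliver 2→0 → N0(foll t2 [-])
[8] deliver 0→2 → ∅
[9] deliver 2→3 → N3(foll t1 [-])
[10] deliver 3→2 → ∅
[11] propose(2,'x') → ∅
[12] deliver 2→3 → N3(foll t2 [-])
[13] deliver 3→2 → N2(lead t2 [-])
[14] deliver 3→0 → ∅
[15] deliver 1→3 → ∅

2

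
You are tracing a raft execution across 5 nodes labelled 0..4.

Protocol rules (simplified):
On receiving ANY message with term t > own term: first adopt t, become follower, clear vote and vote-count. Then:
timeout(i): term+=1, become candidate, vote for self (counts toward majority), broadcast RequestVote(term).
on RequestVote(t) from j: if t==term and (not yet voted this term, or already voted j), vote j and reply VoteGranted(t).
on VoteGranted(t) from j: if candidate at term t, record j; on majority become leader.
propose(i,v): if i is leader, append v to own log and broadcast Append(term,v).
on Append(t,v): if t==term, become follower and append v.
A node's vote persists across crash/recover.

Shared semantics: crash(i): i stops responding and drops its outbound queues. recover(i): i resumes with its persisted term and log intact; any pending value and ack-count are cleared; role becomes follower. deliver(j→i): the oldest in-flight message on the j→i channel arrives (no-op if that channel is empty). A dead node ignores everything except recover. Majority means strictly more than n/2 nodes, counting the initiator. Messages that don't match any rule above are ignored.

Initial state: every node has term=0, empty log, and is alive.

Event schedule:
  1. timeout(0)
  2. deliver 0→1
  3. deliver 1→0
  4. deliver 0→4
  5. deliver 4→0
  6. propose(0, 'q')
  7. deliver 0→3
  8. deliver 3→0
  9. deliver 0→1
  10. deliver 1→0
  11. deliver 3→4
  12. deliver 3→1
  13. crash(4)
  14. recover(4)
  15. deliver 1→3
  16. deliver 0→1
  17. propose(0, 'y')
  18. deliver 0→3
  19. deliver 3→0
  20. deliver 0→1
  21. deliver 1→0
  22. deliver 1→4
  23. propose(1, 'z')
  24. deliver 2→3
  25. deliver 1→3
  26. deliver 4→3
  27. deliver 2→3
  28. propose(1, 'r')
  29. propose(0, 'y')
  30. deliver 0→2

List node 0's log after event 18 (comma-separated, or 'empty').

q,y

step 1 timeout(0): 0={cand,t=1,log=-}
step 2 deliver 0→1: 1={foll,t=1,log=-}
step 3 deliver 1→0: —
step 4 deliver 0→4: 4={foll,t=1,log=-}
step 5 deliver 4→0: 0={lead,t=1,log=-}
step 6 propose(0,'q'): 0={lead,t=1,log=q}
step 7 deliver 0→3: 3={foll,t=1,log=-}
step 8 deliver 3→0: —
step 9 deliver 0→1: 1={foll,t=1,log=q}
step 10 deliver 1→0: —
step 11 deliver 3→4: —
step 12 deliver 3→1: —
step 13 crash(4): 4={✗foll,t=1,log=-}
step 14 recover(4): 4={foll,t=1,log=-}
step 15 deliver 1→3: —
step 16 deliver 0→1: —
step 17 propose(0,'y'): 0={lead,t=1,log=q,y}
step 18 deliver 0→3: 3={foll,t=1,log=q}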